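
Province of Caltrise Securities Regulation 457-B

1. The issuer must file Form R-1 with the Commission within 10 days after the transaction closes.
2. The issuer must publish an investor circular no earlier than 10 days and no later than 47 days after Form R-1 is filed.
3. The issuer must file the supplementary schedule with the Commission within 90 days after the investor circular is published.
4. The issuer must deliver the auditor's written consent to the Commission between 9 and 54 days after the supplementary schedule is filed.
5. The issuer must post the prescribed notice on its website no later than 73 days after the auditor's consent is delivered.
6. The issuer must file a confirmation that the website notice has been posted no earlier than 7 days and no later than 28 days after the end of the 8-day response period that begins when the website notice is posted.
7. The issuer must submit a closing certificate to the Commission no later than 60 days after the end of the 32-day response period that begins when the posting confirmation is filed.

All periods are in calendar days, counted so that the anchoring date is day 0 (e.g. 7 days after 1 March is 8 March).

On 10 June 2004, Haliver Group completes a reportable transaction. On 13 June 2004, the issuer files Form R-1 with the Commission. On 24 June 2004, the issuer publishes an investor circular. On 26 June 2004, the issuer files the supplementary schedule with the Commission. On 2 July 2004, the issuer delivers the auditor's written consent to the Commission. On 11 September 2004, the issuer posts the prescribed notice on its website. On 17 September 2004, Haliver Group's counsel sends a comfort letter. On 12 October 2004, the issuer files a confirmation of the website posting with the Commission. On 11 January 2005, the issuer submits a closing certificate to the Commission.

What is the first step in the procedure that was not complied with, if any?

Step 4

Step 1: 10 days after 10 June 2004 (when the transaction closes) is 20 June 2004; 13 June 2004 is within that limit.
Step 2: the window is 10–47 days after 13 June 2004 (when Form R-1 is filed), so 23 June 2004 through 30 July 2004; done 24 June 2004, which is between those dates.
Step 3: 90 days after 24 June 2004 (when the investor circular is published) is 22 September 2004; done 26 June 2004 — timely.
Step 4: the window is 9–54 days after 26 June 2004 (when the supplementary schedule is filed), so 5 July 2004 through 19 August 2004; 2 July 2004 is 3 days too early.
No need to go further; step 4 was not satisfied.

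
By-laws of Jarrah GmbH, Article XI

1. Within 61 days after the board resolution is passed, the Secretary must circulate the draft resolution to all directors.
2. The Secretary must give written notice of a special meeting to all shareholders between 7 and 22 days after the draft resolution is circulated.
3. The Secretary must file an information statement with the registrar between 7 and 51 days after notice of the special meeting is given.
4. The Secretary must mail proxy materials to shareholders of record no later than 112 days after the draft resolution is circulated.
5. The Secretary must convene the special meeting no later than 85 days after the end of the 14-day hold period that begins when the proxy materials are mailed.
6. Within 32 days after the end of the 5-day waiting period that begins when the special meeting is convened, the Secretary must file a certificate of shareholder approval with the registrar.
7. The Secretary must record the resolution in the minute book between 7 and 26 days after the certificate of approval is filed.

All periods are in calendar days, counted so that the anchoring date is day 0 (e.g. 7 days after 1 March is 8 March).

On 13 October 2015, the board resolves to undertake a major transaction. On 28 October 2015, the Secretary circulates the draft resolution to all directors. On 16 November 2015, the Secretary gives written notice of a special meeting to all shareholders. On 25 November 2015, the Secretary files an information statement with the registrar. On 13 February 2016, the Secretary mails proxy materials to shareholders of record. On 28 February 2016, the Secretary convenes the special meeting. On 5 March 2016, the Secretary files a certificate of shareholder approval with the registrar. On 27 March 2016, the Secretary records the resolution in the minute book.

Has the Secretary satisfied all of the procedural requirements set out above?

Yes

Step 1: 61 days after 13 October 2015 (when the board resolution is passed) is 13 December 2015; done 28 October 2015 — timely.
Step 2: the window is 7–22 days after 28 October 2015 (when the draft resolution is circulated), so 4 November 2015 through 19 November 2015; done 16 November 2015 — within the window.
Step 3: the window is 7–51 days after 16 November 2015 (when notice of the special meeting is given), so 23 November 2015 through 6 January 2016; done 25 November 2015 — within the window.
Step 4: 112 days after 28 October 2015 (when the draft resolution is circulated) is 17 February 2016; completed 13 February 2016, before the deadline.
Step 5: 85 days after 27 February 2016 (end of the 14-day hold period, which began when the proxy materials are mailed on 13 February 2016) is 22 May 2016; completed 28 February 2016, before the deadline.
Step 6: 32 days after 4 March 2016 (end of the 5-day waiting period, which began when the special meeting is convened on 28 February 2016) is 5 April 2016; done 5 March 2016 — timely.
Step 7: the window is 7–26 days after 5 March 2016 (when the certificate of approval is filed), so 12 March 2016 through 31 March 2016; 27 March 2016 falls inside that range.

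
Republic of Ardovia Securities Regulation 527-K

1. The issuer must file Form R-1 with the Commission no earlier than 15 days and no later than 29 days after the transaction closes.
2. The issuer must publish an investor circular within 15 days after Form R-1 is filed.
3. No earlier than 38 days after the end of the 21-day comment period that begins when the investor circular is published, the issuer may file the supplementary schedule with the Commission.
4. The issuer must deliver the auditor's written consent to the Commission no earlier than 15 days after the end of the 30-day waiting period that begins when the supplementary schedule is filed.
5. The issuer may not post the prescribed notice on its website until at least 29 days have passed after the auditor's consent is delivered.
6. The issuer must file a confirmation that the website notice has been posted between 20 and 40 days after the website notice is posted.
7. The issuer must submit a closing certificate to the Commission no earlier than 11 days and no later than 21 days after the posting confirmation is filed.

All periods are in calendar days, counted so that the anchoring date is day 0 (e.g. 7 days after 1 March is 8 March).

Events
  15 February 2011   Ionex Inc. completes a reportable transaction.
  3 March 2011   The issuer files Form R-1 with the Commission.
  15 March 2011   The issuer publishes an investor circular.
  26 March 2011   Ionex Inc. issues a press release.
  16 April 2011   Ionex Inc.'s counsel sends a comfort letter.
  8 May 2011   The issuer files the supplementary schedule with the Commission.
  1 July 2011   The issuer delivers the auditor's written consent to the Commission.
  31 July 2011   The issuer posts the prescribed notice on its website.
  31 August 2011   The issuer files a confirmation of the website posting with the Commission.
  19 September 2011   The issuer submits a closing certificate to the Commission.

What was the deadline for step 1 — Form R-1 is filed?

Step 1 runs from 15 February 2011, when the transaction closes. The window is 15–29 days after 15 February 2011; it closes on 16 March 2011.

16 March 2011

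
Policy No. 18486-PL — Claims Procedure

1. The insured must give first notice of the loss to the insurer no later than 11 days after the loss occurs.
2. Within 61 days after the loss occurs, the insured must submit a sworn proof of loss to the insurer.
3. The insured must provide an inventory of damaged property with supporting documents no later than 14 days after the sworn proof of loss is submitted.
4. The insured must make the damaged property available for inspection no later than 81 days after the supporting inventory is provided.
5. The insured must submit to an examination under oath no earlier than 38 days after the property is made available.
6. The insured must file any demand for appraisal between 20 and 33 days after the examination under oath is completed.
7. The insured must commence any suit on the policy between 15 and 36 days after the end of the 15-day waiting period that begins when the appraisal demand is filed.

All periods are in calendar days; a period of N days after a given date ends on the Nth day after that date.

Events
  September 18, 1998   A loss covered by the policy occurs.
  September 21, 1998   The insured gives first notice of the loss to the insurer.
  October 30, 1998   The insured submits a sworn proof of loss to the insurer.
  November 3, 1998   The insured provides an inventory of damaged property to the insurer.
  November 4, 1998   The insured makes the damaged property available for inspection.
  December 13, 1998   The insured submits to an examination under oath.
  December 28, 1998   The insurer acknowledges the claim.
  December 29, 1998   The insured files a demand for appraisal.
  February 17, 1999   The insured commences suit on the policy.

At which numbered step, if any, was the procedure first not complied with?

Step 6

(1) due by September 18, 1998 + 11 days = September 29, 1998; completed September 21, 1998, before the deadline.
(2) due by September 18, 1998 + 61 days = November 18, 1998; completed October 30, 1998, before the deadline.
(3) due by October 30, 1998 + 14 days = November 13, 1998; November 3, 1998 is within that limit.
(4) due by November 3, 1998 + 81 days = January 23, 1999; completed November 4, 1998, before the deadline.
(5) permitted from November 4, 1998 + 38 days = December 12, 1998 onward; December 13, 1998 is on or after that date.
(6) the permitted window runs from December 13, 1998 + 20 = January 2, 1999 to December 13, 1998 + 33 = January 15, 1999; done December 29, 1998 — 4 days before the window opened.
Later steps need not be reached.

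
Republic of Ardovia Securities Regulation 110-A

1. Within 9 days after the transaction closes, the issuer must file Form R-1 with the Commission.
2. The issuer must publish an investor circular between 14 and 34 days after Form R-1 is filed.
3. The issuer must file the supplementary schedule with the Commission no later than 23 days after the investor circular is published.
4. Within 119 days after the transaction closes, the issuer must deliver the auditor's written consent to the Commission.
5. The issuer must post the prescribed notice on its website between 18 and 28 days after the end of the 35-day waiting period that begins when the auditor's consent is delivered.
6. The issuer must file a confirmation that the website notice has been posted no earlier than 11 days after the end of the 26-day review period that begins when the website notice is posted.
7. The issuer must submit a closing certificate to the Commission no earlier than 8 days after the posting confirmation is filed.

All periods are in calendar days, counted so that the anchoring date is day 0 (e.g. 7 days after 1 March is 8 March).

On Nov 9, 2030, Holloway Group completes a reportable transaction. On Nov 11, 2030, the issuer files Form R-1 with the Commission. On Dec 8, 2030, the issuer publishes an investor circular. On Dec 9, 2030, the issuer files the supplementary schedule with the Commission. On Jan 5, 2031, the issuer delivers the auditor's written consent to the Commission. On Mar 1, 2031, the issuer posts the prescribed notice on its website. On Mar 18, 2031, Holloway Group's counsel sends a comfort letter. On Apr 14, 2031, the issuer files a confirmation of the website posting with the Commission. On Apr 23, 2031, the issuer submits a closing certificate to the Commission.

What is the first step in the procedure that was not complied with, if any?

(1) due by Nov 9, 2030 + 9 days = Nov 18, 2030; Nov 11, 2030 is within that limit.
(2) the permitted window runs from Nov 11, 2030 + 14 = Nov 25, 2030 to Nov 11, 2030 + 34 = Dec 15, 2030; done Dec 8, 2030 — within the window.
(3) due by Dec 8, 2030 + 23 days = Dec 31, 2030; done Dec 9, 2030 — timely.
(4) due by Nov 9, 2030 + 119 days = Mar 8, 2031; completed Jan 5, 2031, before the deadline.
(5) the permitted window runs from Feb 9, 2031 + 18 = Feb 27, 2031 to Feb 9, 2031 + 28 = Mar 9, 2031; done Mar 1, 2031, which is between those dates.
(6) permitted from Mar 27, 2031 + 11 days = Apr 7, 2031 onward; done Apr 14, 2031, after the minimum wait.
(7) permitted from Apr 14, 2031 + 8 days = Apr 22, 2031 onward; done Apr 23, 2031 — permitted.

None — every step was satisfied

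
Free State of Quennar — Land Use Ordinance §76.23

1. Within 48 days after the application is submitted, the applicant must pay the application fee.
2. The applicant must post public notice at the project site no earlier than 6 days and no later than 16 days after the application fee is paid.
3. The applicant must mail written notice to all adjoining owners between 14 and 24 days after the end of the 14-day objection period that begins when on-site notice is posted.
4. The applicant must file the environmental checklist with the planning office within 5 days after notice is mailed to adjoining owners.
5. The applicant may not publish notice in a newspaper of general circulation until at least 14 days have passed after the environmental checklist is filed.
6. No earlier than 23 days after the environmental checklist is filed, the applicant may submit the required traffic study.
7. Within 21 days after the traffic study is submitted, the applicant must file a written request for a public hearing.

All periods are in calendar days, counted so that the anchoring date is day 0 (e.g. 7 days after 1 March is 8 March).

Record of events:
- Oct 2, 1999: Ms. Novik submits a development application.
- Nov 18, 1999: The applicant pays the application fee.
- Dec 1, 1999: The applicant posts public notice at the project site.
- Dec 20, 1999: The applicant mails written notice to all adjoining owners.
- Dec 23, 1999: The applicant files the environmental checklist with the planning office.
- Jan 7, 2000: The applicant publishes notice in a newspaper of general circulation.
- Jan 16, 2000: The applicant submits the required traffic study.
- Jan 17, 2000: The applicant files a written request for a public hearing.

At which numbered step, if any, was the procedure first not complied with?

Step 1 — counting 48 days from Oct 2, 1999 (when the application is submitted) gives a deadline of Nov 19, 1999; completed Nov 18, 1999, before the deadline.
Step 2 — 6 and 16 days from Nov 18, 1999 (when the application fee is paid) are Nov 24, 1999 and Dec 4, 1999 respectively; done Dec 1, 1999 — within the window.
Step 3 — 14 and 24 days from Dec 15, 1999 (end of the 14-day objection period, which began when on-site notice is posted on Dec 1, 1999) are Dec 29, 1999 and Jan 8, 2000 respectively; done Dec 20, 1999 — 9 days before the window opened.

Step 3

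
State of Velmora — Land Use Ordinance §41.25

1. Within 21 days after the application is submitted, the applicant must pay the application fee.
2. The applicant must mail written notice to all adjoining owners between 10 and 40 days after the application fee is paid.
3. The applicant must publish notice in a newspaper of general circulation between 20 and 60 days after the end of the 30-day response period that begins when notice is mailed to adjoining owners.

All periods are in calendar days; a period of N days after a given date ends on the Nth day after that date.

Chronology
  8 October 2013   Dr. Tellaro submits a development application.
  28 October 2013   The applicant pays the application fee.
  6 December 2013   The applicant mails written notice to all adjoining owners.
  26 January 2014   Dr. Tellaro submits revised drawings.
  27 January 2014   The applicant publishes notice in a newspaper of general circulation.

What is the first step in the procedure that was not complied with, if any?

Step 1 — counting 21 days from 8 October 2013 (when the application is submitted) gives a deadline of 29 October 2013; done 28 October 2013 — timely.
Step 2 — 10 and 40 days from 28 October 2013 (when the application fee is paid) are 7 November 2013 and 7 December 2013 respectively; done 6 December 2013 — within the window.
Step 3 — 20 and 60 days from 5 January 2014 (end of the 30-day response period, which began when notice is mailed to adjoining owners on 6 December 2013) are 25 January 2014 and 6 March 2014 respectively; done 27 January 2014, which is between those dates.

None — every step was satisfied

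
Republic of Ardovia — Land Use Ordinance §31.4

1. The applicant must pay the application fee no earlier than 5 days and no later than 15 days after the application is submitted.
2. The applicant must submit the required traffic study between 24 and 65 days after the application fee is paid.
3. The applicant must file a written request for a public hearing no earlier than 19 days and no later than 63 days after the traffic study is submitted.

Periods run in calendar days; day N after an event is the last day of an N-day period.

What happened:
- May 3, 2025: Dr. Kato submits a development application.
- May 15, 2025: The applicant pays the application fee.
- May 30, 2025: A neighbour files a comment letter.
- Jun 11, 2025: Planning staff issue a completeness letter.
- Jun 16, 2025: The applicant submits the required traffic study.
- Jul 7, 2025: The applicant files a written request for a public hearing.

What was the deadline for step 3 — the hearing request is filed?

Aug 18, 2025

Step 3 runs from Jun 16, 2025, when the traffic study is submitted. The window is 19–63 days after Jun 16, 2025; it closes on Aug 18, 2025.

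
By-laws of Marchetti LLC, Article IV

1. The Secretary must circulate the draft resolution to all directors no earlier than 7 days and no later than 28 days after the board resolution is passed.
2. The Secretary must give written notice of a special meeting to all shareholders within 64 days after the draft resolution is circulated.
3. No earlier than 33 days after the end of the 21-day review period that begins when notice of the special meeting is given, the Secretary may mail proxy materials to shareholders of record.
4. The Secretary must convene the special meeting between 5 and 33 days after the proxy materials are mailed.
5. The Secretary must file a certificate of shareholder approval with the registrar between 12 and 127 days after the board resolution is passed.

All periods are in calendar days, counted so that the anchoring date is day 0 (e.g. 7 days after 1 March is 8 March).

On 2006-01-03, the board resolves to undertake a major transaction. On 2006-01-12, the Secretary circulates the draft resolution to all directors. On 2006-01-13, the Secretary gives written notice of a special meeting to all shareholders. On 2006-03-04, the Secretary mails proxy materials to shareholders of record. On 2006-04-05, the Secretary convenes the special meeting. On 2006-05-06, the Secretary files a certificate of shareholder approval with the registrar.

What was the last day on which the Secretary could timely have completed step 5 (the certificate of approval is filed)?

Step 5 runs from 2006-01-03, when the board resolution is passed. The window is 12–127 days after 2006-01-03; it closes on 2006-05-10.

2006-05-10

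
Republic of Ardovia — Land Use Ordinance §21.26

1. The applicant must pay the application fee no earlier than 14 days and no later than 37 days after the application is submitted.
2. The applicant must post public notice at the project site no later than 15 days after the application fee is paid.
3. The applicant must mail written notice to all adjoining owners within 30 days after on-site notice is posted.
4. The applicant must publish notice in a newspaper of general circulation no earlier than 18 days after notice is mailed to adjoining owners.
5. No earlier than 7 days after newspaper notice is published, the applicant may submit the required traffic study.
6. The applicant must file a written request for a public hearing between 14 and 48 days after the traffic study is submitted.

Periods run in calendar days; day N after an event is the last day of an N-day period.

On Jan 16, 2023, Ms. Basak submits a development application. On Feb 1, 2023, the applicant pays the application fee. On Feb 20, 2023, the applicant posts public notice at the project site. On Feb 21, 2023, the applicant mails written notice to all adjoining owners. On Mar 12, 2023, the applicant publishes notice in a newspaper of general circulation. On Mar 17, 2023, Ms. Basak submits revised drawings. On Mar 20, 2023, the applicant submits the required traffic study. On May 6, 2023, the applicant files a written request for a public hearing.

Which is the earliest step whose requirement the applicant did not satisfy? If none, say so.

Step 1: the window is 14–37 days after Jan 16, 2023 (when the application is submitted), so Jan 30, 2023 through Feb 22, 2023; done Feb 1, 2023, which is between those dates.
Step 2: 15 days after Feb 1, 2023 (when the application fee is paid) is Feb 16, 2023; Feb 20, 2023 misses that deadline by 4 days.

Step 2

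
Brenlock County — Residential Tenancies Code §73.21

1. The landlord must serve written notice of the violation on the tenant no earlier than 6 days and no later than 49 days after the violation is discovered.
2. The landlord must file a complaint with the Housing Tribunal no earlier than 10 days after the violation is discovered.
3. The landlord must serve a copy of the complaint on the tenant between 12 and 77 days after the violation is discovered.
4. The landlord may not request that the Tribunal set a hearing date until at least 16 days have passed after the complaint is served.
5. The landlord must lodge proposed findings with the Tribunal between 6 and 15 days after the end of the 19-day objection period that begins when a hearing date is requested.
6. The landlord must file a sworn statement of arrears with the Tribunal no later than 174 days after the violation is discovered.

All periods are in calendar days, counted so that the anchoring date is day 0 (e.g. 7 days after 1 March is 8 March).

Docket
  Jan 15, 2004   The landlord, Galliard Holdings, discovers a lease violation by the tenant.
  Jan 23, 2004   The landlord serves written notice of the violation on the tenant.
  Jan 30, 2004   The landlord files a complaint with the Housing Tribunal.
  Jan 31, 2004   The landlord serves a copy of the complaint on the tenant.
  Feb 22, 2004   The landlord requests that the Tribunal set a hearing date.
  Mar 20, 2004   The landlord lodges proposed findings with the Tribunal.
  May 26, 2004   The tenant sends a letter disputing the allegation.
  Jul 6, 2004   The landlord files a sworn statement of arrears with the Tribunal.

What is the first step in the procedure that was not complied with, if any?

None — every step was satisfied

Step 1 — 6 and 49 days from Jan 15, 2004 (when the violation is discovered) are Jan 21, 2004 and Mar 4, 2004 respectively; done Jan 23, 2004, which is between those dates.
Step 2 — must wait 10 days from Jan 15, 2004 (when the violation is discovered), so not before Jan 25, 2004; done Jan 30, 2004, after the minimum wait.
Step 3 — 12 and 77 days from Jan 15, 2004 (when the violation is discovered) are Jan 27, 2004 and Apr 1, 2004 respectively; done Jan 31, 2004 — within the window.
Step 4 — must wait 16 days from Jan 31, 2004 (when the complaint is served), so not before Feb 16, 2004; done Feb 22, 2004, after the minimum wait.
Step 5 — 6 and 15 days from Mar 12, 2004 (end of the 19-day objection period, which began when a hearing date is requested on Feb 22, 2004) are Mar 18, 2004 and Mar 27, 2004 respectively; Mar 20, 2004 falls inside that range.
Step 6 — counting 174 days from Jan 15, 2004 (when the violation is discovered) gives a deadline of Jul 7, 2004; done Jul 6, 2004 — timely.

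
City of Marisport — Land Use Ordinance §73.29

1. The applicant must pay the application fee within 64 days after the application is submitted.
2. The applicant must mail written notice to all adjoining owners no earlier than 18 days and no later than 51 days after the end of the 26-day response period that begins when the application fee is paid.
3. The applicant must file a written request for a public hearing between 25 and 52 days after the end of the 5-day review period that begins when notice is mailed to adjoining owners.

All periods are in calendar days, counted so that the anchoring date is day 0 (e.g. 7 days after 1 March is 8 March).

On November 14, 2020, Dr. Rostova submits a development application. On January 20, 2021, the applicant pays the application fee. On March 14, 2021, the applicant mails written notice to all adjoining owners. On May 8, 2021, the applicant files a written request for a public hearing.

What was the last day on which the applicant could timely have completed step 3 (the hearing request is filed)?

Notice is mailed to adjoining owners on March 14, 2021; the 5-day review period therefore ends March 19, 2021, and step 3 runs from that date. The window is 25–52 days after March 19, 2021; it closes on May 10, 2021.

May 10, 2021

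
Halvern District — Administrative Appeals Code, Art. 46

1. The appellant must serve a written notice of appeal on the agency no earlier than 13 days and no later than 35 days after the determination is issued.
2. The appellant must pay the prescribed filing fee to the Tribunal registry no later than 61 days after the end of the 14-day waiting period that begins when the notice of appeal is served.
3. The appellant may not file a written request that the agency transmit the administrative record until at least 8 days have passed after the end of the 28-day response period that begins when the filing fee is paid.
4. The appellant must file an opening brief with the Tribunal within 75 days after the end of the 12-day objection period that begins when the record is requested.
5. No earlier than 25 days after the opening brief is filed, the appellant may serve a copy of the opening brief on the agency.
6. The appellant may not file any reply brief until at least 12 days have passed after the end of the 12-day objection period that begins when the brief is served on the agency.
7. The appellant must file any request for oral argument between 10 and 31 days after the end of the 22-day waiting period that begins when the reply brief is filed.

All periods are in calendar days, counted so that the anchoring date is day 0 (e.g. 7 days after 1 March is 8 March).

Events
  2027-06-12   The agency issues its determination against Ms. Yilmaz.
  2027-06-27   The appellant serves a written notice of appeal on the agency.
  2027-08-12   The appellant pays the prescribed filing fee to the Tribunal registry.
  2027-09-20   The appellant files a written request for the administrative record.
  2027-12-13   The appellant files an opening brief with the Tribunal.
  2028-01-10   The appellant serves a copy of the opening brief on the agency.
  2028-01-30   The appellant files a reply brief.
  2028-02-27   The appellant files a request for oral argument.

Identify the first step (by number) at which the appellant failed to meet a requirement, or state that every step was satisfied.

Step 1: the window is 13–35 days after 2027-06-12 (when the determination is issued), so 2027-06-25 through 2027-07-17; 2027-06-27 falls inside that range.
Step 2: 61 days after 2027-07-11 (end of the 14-day waiting period, which began when the notice of appeal is served on 2027-06-27) is 2027-09-10; completed 2027-08-12, before the deadline.
Step 3: the earliest permitted date is 8 days after 2027-09-09 (end of the 28-day response period, which began when the filing fee is paid on 2027-08-12), i.e. 2027-09-17; 2027-09-20 is on or after that date.
Step 4: 75 days after 2027-10-02 (end of the 12-day objection period, which began when the record is requested on 2027-09-20) is 2027-12-16; 2027-12-13 is within that limit.
Step 5: the earliest permitted date is 25 days after 2027-12-13 (when the opening brief is filed), i.e. 2028-01-07; done 2028-01-10, after the minimum wait.
Step 6: the earliest permitted date is 12 days after 2028-01-22 (end of the 12-day objection period, which began when the brief is served on the agency on 2028-01-10), i.e. 2028-02-03; acted on 2028-01-30, 4 days prematurely.

Step 6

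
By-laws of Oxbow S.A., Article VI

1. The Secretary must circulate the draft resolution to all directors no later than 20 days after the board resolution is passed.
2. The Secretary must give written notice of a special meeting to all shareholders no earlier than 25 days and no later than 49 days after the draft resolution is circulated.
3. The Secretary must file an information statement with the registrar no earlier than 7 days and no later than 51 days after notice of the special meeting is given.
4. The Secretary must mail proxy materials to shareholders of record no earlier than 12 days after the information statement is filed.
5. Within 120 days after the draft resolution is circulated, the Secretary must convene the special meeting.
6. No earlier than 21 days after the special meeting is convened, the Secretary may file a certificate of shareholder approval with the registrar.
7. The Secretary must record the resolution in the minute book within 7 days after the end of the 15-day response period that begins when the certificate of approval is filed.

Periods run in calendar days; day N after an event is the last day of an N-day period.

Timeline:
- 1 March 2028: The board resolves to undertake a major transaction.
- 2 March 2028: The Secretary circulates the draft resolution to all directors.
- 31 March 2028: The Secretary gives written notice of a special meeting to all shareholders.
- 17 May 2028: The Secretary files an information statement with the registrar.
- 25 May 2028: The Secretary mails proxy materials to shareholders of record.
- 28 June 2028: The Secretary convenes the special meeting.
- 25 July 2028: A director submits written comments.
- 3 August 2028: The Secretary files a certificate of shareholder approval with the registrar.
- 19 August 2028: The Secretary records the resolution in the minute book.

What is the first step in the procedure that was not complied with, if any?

Step 4

Step 1 — counting 20 days from 1 March 2028 (when the board resolution is passed) gives a deadline of 21 March 2028; 2 March 2028 is within that limit.
Step 2 — 25 and 49 days from 2 March 2028 (when the draft resolution is circulated) are 27 March 2028 and 20 April 2028 respectively; done 31 March 2028, which is between those dates.
Step 3 — 7 and 51 days from 31 March 2028 (when notice of the special meeting is given) are 7 April 2028 and 21 May 2028 respectively; done 17 May 2028, which is between those dates.
Step 4 — must wait 12 days from 17 May 2028 (when the information statement is filed), so not before 29 May 2028; 25 May 2028 is 4 days before the earliest permitted date.
The analysis stops there.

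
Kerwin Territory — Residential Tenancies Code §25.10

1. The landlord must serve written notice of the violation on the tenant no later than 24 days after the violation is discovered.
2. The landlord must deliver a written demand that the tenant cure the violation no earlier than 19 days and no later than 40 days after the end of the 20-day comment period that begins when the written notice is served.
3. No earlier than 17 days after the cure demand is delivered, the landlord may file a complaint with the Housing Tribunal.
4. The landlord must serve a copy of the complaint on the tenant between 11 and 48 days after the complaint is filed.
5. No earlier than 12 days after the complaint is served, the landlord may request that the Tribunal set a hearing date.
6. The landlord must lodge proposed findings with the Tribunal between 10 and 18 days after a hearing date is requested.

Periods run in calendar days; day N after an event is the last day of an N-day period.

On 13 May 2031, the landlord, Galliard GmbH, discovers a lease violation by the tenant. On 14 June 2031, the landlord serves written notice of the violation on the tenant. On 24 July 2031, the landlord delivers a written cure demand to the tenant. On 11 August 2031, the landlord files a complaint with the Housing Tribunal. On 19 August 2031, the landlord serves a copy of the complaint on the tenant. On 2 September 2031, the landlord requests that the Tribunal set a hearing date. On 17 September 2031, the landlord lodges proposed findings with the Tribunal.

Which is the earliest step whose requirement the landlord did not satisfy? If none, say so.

(1) due by 13 May 2031 + 24 days = 6 June 2031; 14 June 2031 misses that deadline by 8 days.
The analysis stops there.

Step 1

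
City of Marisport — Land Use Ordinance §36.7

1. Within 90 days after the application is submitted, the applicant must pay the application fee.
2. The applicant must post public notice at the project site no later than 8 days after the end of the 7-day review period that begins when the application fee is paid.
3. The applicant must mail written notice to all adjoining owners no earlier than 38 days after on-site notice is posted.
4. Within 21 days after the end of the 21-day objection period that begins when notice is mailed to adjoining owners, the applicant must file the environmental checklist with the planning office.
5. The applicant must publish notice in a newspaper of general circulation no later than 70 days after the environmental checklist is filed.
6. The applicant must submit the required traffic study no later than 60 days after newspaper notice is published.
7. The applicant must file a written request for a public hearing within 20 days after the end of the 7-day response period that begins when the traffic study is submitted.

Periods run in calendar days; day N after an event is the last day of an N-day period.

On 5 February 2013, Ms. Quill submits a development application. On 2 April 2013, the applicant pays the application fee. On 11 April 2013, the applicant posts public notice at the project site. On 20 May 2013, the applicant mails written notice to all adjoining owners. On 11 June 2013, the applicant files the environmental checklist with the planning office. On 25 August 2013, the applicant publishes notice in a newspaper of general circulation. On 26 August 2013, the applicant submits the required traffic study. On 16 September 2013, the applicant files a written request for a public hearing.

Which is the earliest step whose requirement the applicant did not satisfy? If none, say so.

Step 5

Step 1 — counting 90 days from 5 February 2013 (when the application is submitted) gives a deadline of 6 May 2013; done 2 April 2013 — timely.
Step 2 — counting 8 days from 9 April 2013 (end of the 7-day review period, which began when the application fee is paid on 2 April 2013) gives a deadline of 17 April 2013; done 11 April 2013 — timely.
Step 3 — must wait 38 days from 11 April 2013 (when on-site notice is posted), so not before 19 May 2013; done 20 May 2013 — permitted.
Step 4 — counting 21 days from 10 June 2013 (end of the 21-day objection period, which began when notice is mailed to adjoining owners on 20 May 2013) gives a deadline of 1 July 2013; completed 11 June 2013, before the deadline.
Step 5 — counting 70 days from 11 June 2013 (when the environmental checklist is filed) gives a deadline of 20 August 2013; not done until 25 August 2013, 5 days after the deadline.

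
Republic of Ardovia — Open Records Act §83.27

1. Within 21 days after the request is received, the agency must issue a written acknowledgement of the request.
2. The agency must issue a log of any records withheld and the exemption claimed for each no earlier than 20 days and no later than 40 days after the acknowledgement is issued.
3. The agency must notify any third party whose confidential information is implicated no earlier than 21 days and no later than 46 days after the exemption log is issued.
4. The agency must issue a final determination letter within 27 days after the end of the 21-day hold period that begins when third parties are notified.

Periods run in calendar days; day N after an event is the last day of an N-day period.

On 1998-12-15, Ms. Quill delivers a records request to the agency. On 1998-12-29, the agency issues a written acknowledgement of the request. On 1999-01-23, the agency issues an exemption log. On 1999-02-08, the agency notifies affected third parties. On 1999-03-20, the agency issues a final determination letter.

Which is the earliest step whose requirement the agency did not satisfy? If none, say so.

Step 1: 21 days after 1998-12-15 (when the request is received) is 1999-01-05; 1998-12-29 is within that limit.
Step 2: the window is 20–40 days after 1998-12-29 (when the acknowledgement is issued), so 1999-01-18 through 1999-02-07; done 1999-01-23 — within the window.
Step 3: the window is 21–46 days after 1999-01-23 (when the exemption log is issued), so 1999-02-13 through 1999-03-10; done 1999-02-08 — 5 days before the window opened.

Step 3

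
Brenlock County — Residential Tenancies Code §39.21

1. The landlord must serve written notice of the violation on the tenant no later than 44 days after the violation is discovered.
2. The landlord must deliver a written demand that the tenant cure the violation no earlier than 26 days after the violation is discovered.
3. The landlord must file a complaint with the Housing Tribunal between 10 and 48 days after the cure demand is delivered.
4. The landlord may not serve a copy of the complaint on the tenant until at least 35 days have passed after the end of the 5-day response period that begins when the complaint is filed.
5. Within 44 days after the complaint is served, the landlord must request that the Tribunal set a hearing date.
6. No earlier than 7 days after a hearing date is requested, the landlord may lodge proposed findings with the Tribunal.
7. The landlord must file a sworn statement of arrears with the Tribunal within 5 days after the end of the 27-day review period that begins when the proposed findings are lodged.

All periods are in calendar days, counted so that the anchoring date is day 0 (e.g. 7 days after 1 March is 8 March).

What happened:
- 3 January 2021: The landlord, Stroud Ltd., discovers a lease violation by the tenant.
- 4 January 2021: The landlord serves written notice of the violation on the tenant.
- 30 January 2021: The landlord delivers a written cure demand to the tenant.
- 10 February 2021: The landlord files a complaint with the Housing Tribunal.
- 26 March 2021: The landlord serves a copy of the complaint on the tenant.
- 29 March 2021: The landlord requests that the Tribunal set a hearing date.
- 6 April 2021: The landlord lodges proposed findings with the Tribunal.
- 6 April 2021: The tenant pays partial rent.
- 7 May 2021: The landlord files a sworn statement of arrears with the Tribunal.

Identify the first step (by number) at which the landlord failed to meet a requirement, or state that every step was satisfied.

None — every step was satisfied

Step 1 — counting 44 days from 3 January 2021 (when the violation is discovered) gives a deadline of 16 February 2021; done 4 January 2021 — timely.
Step 2 — must wait 26 days from 3 January 2021 (when the violation is discovered), so not before 29 January 2021; done 30 January 2021 — permitted.
Step 3 — 10 and 48 days from 30 January 2021 (when the cure demand is delivered) are 9 February 2021 and 19 March 2021 respectively; done 10 February 2021, which is between those dates.
Step 4 — must wait 35 days from 15 February 2021 (end of the 5-day response period, which began when the complaint is filed on 10 February 2021), so not before 22 March 2021; 26 March 2021 is on or after that date.
Step 5 — counting 44 days from 26 March 2021 (when the complaint is served) gives a deadline of 9 May 2021; done 29 March 2021 — timely.
Step 6 — must wait 7 days from 29 March 2021 (when a hearing date is requested), so not before 5 April 2021; 6 April 2021 is on or after that date.
Step 7 — counting 5 days from 3 May 2021 (end of the 27-day review period, which began when the proposed findings are lodged on 6 April 2021) gives a deadline of 8 May 2021; done 7 May 2021 — timely.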